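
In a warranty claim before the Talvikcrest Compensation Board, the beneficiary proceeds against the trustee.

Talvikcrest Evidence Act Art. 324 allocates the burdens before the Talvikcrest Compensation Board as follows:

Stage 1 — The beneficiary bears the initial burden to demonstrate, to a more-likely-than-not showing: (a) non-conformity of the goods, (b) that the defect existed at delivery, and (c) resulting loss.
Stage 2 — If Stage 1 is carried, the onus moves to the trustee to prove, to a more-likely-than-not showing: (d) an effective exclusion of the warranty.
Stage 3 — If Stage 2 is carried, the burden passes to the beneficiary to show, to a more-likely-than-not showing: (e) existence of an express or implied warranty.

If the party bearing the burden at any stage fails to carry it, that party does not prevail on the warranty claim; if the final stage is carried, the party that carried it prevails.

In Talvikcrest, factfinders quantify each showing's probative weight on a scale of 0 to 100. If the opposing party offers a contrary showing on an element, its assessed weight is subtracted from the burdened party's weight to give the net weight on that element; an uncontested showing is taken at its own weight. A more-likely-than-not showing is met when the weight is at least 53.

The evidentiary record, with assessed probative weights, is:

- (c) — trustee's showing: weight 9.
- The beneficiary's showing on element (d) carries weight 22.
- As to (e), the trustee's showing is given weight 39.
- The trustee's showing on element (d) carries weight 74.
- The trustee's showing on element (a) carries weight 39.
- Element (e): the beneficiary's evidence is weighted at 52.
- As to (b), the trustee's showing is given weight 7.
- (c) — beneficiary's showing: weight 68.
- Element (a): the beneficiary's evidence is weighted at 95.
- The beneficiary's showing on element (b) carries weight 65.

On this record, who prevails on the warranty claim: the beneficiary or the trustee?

beneficiary

Stage 1 — burden on beneficiary; standard: a more-likely-than-not showing (weight is at least 53).
    (a): 95 − 39 = 56 ≥ 53 [met]
    (b): 65 − 7 = 58 ≥ 53 [met]
    (c): 68 − 9 = 59 ≥ 53 [met]
  The beneficiary carries Stage 1; the trustee now bears the burden.
Stage 2 — burden on trustee; standard: a more-likely-than-not showing (weight is at least 53).
    (d): 74 − 22 = 52 < 53 [not met]
  Stage 2 not carried; the trustee fails its burden.
So the beneficiary prevails.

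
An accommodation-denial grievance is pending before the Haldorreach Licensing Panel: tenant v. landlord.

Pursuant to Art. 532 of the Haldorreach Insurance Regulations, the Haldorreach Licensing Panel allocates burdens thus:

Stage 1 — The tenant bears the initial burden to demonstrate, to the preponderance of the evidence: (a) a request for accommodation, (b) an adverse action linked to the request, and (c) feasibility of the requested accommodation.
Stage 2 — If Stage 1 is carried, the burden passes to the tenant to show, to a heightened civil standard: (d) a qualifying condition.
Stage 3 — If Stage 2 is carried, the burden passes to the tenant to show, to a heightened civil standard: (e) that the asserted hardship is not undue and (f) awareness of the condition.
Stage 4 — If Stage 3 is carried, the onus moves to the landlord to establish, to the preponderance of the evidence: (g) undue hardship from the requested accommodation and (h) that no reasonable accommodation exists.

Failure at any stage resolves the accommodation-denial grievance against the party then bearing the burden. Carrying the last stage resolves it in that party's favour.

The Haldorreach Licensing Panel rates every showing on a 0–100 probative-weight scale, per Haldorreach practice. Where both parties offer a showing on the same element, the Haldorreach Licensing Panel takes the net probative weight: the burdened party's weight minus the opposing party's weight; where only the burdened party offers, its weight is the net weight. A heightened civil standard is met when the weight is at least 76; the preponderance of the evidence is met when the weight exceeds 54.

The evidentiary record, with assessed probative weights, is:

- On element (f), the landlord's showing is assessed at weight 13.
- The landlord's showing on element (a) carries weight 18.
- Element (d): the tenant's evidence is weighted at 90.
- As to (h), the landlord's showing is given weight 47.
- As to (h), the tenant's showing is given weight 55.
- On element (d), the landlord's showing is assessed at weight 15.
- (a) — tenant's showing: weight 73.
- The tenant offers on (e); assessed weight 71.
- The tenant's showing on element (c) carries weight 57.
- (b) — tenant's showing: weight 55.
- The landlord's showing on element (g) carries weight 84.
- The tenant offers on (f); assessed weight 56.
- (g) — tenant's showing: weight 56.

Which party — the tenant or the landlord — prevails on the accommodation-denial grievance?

landlord

At Stage 1 the tenant must meet the preponderance of the evidence (weight exceeds 54): on (a) the weight is 73 less the opposing 18 gives net 55, > 54, so (a) meets the standard; on (b) the weight is 55, > 54, so (b) meets the standard; on (c) the weight is 57, > 54, so (c) meets the standard.
  Stage 1 is satisfied; the tenant continues to bear the burden.
At Stage 2 the tenant must meet a heightened civil standard (weight is at least 76): on (d) the weight is 90 less the opposing 15 gives net 75, < 76, so (d) does not meet the standard.
  Stage 2 not carried; the tenant fails its burden.
So the landlord prevails.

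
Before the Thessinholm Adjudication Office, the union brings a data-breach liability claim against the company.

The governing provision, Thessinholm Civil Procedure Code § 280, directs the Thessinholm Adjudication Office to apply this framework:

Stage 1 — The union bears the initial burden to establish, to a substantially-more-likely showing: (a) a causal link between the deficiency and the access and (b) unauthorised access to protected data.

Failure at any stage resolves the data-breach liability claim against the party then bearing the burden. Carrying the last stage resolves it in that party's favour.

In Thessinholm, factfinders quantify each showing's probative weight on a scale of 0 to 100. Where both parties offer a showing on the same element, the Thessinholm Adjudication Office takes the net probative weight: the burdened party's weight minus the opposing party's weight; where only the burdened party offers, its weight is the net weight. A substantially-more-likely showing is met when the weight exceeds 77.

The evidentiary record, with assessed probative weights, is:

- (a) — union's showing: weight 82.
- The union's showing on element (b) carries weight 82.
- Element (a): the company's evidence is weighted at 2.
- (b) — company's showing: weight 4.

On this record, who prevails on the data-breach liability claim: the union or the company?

Stage 1 — burden on union; standard: a substantially-more-likely showing (weight exceeds 77).
    (a): 82 − 2 = 80 > 77 [met]
    (b): 82 − 4 = 78 > 77 [met]
  All elements met at the final stage.
All stages carried — the union prevails.

union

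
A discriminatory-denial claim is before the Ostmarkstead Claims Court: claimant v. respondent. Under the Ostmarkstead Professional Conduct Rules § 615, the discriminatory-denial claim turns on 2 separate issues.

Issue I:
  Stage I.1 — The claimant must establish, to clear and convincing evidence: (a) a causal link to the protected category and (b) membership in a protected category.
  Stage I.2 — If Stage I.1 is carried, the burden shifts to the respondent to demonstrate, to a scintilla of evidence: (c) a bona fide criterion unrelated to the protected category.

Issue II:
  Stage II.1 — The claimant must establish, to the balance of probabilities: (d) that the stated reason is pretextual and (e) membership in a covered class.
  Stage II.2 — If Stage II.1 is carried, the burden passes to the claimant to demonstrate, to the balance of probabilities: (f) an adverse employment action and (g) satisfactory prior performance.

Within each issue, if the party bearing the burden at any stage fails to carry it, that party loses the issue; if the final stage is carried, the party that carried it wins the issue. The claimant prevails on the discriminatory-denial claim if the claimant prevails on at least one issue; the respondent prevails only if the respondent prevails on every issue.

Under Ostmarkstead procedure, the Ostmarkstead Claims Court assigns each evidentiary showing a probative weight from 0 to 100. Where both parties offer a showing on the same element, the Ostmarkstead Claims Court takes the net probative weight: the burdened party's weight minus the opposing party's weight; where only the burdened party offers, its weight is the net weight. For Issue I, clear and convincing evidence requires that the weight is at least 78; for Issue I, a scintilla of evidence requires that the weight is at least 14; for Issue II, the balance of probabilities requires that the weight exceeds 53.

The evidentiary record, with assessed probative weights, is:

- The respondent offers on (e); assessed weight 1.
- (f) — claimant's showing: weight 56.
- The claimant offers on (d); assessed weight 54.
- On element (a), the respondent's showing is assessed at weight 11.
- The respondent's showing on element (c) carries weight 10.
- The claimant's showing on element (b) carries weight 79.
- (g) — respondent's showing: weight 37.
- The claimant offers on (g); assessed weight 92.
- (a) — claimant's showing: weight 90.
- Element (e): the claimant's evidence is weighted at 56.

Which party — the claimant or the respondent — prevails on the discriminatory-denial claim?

— Issue I —
Stage I.1 — burden on claimant; standard: clear and convincing evidence (weight is at least 78).
    (a): 90 − 11 = 79 ≥ 78 [met]
    (b): 79 ≥ 78 [met]
  Stage I.1 carried; the burden shifts to the respondent.
Stage I.2 — burden on respondent; standard: a scintilla of evidence (weight is at least 14).
    (c): 10 < 14 [not met]
  Not every element is met, so the respondent fails to carry Stage I.2.
So the claimant prevails on this issue.
— Issue II —
Stage II.1 (claimant, the balance of probabilities, weight exceeds 53): (d) 54 > 53 — meets; (e) net 56−1=55 > 53 — meets.
  Stage II.1 is satisfied; the claimant continues to bear the burden.
Stage II.2 (claimant, the balance of probabilities, weight exceeds 53): (f) 56 > 53 — meets; (g) net 92−37=55 > 53 — meets.
  Stage II.2 carried; the final stage is satisfied.
All stages carried — the claimant prevails on this issue.
Per-issue: Issue I → claimant; Issue II → claimant. The claimant must prevail on at least one issue; overall, the claimant prevails.

claimant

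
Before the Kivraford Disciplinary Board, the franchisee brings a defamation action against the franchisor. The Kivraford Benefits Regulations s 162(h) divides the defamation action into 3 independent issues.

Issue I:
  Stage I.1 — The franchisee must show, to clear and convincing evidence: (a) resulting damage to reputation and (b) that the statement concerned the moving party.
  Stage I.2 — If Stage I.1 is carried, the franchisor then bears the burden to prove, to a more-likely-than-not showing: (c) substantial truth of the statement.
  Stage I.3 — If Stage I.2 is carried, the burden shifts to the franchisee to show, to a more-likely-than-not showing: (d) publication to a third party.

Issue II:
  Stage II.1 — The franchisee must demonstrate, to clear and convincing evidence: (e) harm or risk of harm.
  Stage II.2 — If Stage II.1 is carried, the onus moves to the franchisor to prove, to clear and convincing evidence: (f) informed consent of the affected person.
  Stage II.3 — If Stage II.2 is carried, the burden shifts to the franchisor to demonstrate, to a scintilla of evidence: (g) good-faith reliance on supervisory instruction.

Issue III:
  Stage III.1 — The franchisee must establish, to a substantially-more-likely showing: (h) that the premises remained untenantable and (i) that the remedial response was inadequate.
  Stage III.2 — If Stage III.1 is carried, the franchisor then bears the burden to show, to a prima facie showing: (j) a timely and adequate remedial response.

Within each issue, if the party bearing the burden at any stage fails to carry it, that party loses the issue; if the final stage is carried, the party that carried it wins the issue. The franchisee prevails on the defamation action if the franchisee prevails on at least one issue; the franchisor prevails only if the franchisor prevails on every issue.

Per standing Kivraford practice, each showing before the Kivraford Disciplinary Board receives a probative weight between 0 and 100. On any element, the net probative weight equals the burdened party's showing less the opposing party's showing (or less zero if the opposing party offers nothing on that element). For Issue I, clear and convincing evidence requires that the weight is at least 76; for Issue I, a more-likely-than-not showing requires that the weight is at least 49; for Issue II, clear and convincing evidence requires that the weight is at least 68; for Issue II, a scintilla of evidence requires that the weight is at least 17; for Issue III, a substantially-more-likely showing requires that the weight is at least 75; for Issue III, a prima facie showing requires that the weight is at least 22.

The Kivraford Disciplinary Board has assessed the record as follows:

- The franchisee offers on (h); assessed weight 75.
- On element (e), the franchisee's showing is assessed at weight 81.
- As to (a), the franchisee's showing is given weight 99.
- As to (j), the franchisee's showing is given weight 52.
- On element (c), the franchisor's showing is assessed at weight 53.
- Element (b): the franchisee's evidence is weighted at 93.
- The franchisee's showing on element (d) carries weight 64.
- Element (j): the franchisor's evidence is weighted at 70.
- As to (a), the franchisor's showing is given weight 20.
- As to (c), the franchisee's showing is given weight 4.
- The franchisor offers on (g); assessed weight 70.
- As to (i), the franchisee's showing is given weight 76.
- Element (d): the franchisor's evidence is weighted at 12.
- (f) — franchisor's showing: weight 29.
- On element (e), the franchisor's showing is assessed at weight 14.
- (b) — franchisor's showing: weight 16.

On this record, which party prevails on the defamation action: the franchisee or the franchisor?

— Issue I —
At Stage I.1 the franchisee must meet clear and convincing evidence (weight is at least 76): on (a) the weight is 99 less the opposing 20 gives net 79, which does reach 76, so (a) meets the standard; on (b) the weight is 93 less the opposing 16 gives net 77, which does reach 76, so (b) meets the standard.
  The franchisee carries Stage I.1; the franchisor now bears the burden.
At Stage I.2 the franchisor must meet a more-likely-than-not showing (weight is at least 49): on (c) the weight is 53 less the opposing 4 gives net 49, which does reach 49, so (c) meets the standard.
  All elements met. The burden passes to the franchisee.
At Stage I.3 the franchisee must meet a more-likely-than-not showing (weight is at least 49): on (d) the weight is 64 less the opposing 12 gives net 52, ≥ 49, so (d) meets the standard.
  Stage I.3 carried; the final stage is satisfied.
Every stage carried; the franchisee prevails on this issue.
— Issue II —
At Stage II.1 the franchisee must meet clear and convincing evidence (weight is at least 68): on (e) the weight is 81 less the opposing 14 gives net 67, which does not reach 68, so (e) does not meet the standard.
  Stage II.1 not carried; the franchisee fails its burden.
So the franchisor prevails on this issue.
— Issue III —
Stage III.1 — burden on franchisee; standard: a substantially-more-likely showing (weight is at least 75).
    (h): 75 ≥ 75 [met]
    (i): 76 ≥ 75 [met]
  Stage III.1 is satisfied; the onus moves to the franchisor.
Stage III.2 — burden on franchisor; standard: a prima facie showing (weight is at least 22).
    (j): 70 − 52 = 18 < 22 [not met]
  Stage III.2 not carried; the franchisor fails its burden.
The analysis ends at Stage III.2; the franchisee prevails on this issue.
Per-issue: Issue I → franchisee; Issue II → franchisor; Issue III → franchisee. The franchisee must prevail on at least one issue; overall, the franchisee prevails.

franchisee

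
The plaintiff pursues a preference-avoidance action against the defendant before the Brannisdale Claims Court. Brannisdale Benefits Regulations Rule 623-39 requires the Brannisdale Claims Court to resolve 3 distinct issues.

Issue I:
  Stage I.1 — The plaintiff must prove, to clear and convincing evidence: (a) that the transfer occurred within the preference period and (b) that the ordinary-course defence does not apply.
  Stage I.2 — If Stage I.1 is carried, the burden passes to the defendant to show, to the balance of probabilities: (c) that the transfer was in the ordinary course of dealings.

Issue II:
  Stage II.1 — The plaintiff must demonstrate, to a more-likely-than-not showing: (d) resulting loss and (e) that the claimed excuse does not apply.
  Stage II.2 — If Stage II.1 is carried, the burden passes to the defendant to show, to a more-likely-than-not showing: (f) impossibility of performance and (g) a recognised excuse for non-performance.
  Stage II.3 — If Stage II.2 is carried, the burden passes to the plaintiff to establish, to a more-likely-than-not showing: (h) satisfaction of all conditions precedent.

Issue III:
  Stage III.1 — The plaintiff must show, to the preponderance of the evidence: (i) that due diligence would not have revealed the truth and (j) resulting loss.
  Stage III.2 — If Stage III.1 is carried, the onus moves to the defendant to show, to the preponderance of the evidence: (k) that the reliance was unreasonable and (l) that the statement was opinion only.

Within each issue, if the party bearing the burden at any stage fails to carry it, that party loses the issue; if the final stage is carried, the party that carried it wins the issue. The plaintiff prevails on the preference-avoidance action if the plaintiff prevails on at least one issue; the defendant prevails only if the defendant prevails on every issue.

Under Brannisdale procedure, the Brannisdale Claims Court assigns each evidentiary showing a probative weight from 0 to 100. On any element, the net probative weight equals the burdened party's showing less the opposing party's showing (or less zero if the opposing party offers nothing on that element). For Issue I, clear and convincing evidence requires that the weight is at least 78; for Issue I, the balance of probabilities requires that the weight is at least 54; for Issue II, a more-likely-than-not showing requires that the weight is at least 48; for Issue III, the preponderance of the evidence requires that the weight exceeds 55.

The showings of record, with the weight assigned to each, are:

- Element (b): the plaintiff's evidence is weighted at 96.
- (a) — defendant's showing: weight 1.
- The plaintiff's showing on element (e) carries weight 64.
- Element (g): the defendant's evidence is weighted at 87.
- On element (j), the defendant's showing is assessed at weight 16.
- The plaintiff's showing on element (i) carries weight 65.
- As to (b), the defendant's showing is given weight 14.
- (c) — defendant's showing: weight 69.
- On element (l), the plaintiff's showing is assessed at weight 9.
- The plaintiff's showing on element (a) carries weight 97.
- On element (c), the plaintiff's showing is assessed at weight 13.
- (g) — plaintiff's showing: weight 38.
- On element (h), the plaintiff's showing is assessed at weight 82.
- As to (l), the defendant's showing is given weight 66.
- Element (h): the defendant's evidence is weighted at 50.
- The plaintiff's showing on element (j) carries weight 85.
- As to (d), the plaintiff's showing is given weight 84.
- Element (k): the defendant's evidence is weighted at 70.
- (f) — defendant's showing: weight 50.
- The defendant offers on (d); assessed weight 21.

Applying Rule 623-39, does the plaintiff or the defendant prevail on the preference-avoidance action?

— Issue I —
Stage I.1 (plaintiff, clear and convincing evidence, weight is at least 78): (a) net 97−1=96 ≥ 78 — meets; (b) net 96−14=82 ≥ 78 — meets.
  The plaintiff carries Stage I.1; the defendant now bears the burden.
Stage I.2 (defendant, the balance of probabilities, weight is at least 54): (c) net 69−13=56 ≥ 54 — meets.
  All elements met at the final stage.
With every stage satisfied, the defendant prevails on this issue.
— Issue II —
Stage II.1 (plaintiff, a more-likely-than-not showing, weight is at least 48): (d) net 84−21=63 ≥ 48 — meets; (e) 64 ≥ 48 — meets.
  Stage II.1 is satisfied; the onus moves to the defendant.
Stage II.2 (defendant, a more-likely-than-not showing, weight is at least 48): (f) 50 ≥ 48 — meets; (g) net 87−38=49 ≥ 48 — meets.
  Stage II.2 carried; the burden shifts to the plaintiff.
Stage II.3 (plaintiff, a more-likely-than-not showing, weight is at least 48): (h) net 82−50=32 < 48 — fails.
  Not every element is met, so the plaintiff fails to carry Stage II.3.
So the defendant prevails on this issue.
— Issue III —
Stage III.1 — burden on plaintiff; standard: the preponderance of the evidence (weight exceeds 55).
    (i): 65 > 55 [met]
    (j): 85 − 16 = 69 > 55 [met]
  Stage III.1 carried; the burden shifts to the defendant.
Stage III.2 — burden on defendant; standard: the preponderance of the evidence (weight exceeds 55).
    (k): 70 > 55 [met]
    (l): 66 − 9 = 57 > 55 [met]
  Stage III.2 carried; the final stage is satisfied.
Every stage carried; the defendant prevails on this issue.
Per-issue: Issue I → defendant; Issue II → defendant; Issue III → defendant. The plaintiff must prevail on at least one issue; overall, the defendant prevails.

defendant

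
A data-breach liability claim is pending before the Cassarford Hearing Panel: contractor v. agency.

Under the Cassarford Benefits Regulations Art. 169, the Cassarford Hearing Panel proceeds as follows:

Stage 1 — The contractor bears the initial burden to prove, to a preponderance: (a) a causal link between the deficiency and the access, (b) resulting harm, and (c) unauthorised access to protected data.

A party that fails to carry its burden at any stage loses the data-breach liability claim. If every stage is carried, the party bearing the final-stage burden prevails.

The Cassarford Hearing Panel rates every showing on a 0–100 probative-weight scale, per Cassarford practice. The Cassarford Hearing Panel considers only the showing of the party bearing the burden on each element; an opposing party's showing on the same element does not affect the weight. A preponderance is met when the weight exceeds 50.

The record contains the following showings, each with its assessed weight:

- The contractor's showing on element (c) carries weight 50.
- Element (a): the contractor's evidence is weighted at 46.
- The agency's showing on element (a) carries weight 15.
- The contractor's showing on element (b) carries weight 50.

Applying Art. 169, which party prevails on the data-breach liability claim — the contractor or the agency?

Stage 1 — burden on contractor; standard: a preponderance (weight exceeds 50).
    (a): 46 (agency's 15 disregarded) ≤ 50 [not met]
    (b): 50 ≤ 50 [not met]
    (c): 50 ≤ 50 [not met]
  The contractor does not carry Stage 1.
So the agency prevails.

agency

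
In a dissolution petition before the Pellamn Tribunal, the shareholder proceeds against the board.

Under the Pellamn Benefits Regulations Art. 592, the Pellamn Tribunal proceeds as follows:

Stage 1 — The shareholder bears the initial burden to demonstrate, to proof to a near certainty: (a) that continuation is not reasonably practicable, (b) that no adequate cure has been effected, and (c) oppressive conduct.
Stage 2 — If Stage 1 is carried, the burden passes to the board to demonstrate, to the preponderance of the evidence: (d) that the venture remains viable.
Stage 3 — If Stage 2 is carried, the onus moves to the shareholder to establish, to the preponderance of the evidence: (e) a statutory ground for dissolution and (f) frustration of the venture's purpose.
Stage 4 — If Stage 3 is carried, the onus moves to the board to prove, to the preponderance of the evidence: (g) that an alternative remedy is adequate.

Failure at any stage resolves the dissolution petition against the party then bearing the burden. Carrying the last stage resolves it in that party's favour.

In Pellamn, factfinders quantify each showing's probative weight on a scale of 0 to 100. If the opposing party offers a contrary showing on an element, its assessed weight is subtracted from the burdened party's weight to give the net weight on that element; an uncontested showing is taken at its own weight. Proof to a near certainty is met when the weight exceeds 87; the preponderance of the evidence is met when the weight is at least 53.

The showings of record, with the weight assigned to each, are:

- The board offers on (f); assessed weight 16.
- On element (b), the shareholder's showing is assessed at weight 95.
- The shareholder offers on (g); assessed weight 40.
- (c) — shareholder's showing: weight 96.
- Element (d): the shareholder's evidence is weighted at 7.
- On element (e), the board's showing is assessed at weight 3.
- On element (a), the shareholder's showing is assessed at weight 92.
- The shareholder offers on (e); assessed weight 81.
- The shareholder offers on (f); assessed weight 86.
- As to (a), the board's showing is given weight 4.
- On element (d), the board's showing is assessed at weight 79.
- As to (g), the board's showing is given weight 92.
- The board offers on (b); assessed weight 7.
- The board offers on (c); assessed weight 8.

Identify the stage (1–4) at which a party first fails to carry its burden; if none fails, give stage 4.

stage 4

Stage 1 (shareholder, proof to a near certainty, weight exceeds 87): (a) net 92−4=88 > 87 — meets; (b) net 95−7=88 > 87 — meets; (c) net 96−8=88 > 87 — meets.
  The shareholder carries Stage 1; the board now bears the burden.
Stage 2 (board, the preponderance of the evidence, weight is at least 53): (d) net 79−7=72 ≥ 53 — meets.
  The board carries Stage 2; the shareholder now bears the burden.
Stage 3 (shareholder, the preponderance of the evidence, weight is at least 53): (e) net 81−3=78 ≥ 53 — meets; (f) net 86−16=70 ≥ 53 — meets.
  Stage 3 carried; the burden shifts to the board.
Stage 4 (board, the preponderance of the evidence, weight is at least 53): (g) net 92−40=52 < 53 — fails.
  Stage 4 not carried; the board fails its burden.
The analysis ends at Stage 4; the shareholder prevails.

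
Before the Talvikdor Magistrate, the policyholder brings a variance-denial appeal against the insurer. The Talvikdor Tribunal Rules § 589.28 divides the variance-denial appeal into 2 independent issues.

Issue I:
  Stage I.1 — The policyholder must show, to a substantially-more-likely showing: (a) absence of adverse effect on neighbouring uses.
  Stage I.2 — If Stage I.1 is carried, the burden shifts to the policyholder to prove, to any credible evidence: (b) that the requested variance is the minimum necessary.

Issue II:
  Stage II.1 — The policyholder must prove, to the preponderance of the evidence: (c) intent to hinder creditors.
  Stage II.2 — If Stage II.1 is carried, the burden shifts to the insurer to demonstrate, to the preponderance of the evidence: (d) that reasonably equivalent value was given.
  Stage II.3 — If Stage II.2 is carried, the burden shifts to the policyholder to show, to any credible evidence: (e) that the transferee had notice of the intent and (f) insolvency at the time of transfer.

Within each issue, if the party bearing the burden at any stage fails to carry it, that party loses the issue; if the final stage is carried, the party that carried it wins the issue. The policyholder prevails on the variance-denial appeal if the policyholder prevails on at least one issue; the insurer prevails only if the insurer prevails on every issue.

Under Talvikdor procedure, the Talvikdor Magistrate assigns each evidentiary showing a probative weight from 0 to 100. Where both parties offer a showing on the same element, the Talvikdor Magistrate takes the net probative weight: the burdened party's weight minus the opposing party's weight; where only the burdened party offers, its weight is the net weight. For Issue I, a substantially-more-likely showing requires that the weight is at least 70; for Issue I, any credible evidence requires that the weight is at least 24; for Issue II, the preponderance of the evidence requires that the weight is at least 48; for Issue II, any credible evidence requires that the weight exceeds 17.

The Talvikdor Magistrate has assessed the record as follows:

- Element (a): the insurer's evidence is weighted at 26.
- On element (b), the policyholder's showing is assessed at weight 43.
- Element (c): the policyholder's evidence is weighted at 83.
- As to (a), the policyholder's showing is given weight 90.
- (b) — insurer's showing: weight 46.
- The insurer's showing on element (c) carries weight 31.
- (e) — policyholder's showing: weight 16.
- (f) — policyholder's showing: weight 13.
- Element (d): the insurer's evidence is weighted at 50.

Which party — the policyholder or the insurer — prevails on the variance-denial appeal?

insurer

— Issue I —
Stage I.1 (policyholder, a substantially-more-likely showing, weight is at least 70): (a) net 90−26=64 < 70 — fails.
  Stage I.1 not carried; the policyholder fails its burden.
The analysis ends at Stage I.1; the insurer prevails on this issue.
— Issue II —
Stage II.1 — burden on policyholder; standard: the preponderance of the evidence (weight is at least 48).
    (c): 83 − 31 = 52 ≥ 48 [met]
  All elements met. The burden passes to the insurer.
Stage II.2 — burden on insurer; standard: the preponderance of the evidence (weight is at least 48).
    (d): 50 ≥ 48 [met]
  Stage II.2 is satisfied; the onus moves to the policyholder.
Stage II.3 — burden on policyholder; standard: any credible evidence (weight exceeds 17).
    (e): 16 ≤ 17 [not met]
    (f): 13 ≤ 17 [not met]
  The policyholder does not carry Stage II.3.
The analysis ends at Stage II.3; the insurer prevails on this issue.
Per-issue: Issue I → insurer; Issue II → insurer. The policyholder must prevail on at least one issue; overall, the insurer prevails.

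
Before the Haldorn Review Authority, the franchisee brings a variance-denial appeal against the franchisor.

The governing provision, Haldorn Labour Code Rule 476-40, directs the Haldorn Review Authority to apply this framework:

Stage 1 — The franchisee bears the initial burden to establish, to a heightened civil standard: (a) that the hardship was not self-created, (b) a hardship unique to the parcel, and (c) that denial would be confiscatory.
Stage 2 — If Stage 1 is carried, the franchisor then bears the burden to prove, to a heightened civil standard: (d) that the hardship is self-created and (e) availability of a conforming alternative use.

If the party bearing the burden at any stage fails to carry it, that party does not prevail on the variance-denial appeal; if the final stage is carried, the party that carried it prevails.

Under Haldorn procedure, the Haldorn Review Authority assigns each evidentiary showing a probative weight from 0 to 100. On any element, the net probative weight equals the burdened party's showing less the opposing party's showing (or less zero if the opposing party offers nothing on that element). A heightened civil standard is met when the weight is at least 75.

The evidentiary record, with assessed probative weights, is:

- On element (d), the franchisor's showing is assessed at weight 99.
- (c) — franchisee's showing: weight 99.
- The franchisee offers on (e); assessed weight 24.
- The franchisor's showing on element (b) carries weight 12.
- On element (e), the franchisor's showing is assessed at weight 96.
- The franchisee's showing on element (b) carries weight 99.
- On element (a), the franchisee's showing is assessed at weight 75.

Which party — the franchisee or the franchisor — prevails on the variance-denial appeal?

franchisee

Stage 1 (franchisee, a heightened civil standard, weight is at least 75): (a) 75 ≥ 75 — meets; (b) net 99−12=87 ≥ 75 — meets; (c) 99 ≥ 75 — meets.
  All elements met. The burden passes to the franchisor.
Stage 2 (franchisor, a heightened civil standard, weight is at least 75): (d) 99 ≥ 75 — meets; (e) net 96−24=72 < 75 — fails.
  The franchisor does not carry Stage 2.
The analysis ends at Stage 2; the franchisee prevails.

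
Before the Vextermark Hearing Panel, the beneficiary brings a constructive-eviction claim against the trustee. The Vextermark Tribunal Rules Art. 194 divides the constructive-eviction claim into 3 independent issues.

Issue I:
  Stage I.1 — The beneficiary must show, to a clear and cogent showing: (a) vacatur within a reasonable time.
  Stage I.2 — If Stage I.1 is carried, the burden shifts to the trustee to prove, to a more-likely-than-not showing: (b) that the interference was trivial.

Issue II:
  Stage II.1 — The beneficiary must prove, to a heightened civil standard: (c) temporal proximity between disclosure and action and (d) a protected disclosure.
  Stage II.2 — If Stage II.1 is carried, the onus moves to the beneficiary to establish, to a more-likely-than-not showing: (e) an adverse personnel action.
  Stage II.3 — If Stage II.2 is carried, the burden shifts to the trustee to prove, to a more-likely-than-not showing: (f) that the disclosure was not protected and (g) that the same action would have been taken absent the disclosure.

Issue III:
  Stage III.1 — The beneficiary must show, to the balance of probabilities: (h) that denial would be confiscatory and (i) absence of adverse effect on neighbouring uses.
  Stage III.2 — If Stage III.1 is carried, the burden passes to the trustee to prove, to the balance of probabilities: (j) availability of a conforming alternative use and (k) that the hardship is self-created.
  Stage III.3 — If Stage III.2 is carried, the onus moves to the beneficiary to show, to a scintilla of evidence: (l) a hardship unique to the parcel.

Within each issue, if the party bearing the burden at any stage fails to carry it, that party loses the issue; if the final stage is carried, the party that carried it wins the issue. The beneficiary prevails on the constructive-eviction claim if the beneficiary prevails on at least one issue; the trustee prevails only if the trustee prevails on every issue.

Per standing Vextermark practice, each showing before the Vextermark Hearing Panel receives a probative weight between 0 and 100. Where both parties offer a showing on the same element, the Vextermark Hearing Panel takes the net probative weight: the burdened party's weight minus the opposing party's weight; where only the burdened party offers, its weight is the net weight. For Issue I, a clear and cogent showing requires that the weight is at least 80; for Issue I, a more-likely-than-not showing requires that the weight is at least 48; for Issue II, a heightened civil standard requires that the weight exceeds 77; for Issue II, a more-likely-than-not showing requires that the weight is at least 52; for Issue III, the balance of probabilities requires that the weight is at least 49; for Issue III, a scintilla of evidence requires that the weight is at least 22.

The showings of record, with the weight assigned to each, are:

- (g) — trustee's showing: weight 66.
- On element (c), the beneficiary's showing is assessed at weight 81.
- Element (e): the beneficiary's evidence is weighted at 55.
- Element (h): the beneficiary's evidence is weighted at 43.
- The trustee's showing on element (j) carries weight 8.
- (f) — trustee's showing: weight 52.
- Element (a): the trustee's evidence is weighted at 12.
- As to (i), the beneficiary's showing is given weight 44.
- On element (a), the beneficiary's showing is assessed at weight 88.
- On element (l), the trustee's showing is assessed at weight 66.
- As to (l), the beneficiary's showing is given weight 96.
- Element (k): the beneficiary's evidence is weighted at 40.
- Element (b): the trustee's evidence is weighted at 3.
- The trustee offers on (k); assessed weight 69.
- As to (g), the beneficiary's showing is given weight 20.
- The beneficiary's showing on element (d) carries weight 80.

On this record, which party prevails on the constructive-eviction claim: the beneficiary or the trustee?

beneficiary

— Issue I —
Stage I.1 — burden on beneficiary; standard: a clear and cogent showing (weight is at least 80).
    (a): 88 − 12 = 76 < 80 [not met]
  Not every element is met, so the beneficiary fails to carry Stage I.1.
So the trustee prevails on this issue.
— Issue II —
Stage II.1 — burden on beneficiary; standard: a heightened civil standard (weight exceeds 77).
    (c): 81 > 77 [met]
    (d): 80 > 77 [met]
  Stage II.1 is satisfied; the beneficiary continues to bear the burden.
Stage II.2 — burden on beneficiary; standard: a more-likely-than-not showing (weight is at least 52).
    (e): 55 ≥ 52 [met]
  The beneficiary carries Stage II.2; the trustee now bears the burden.
Stage II.3 — burden on trustee; standard: a more-likely-than-not showing (weight is at least 52).
    (f): 52 ≥ 52 [met]
    (g): 66 − 20 = 46 < 52 [not met]
  Stage II.3 not carried; the trustee fails its burden.
The analysis ends at Stage II.3; the beneficiary prevails on this issue.
— Issue III —
Stage III.1 — burden on beneficiary; standard: the balance of probabilities (weight is at least 49).
    (h): 43 < 49 [not met]
    (i): 44 < 49 [not met]
  The beneficiary does not carry Stage III.1.
The analysis ends at Stage III.1; the trustee prevails on this issue.
Per-issue: Issue I → trustee; Issue II → beneficiary; Issue III → trustee. The beneficiary must prevail on at least one issue; overall, the beneficiary prevails.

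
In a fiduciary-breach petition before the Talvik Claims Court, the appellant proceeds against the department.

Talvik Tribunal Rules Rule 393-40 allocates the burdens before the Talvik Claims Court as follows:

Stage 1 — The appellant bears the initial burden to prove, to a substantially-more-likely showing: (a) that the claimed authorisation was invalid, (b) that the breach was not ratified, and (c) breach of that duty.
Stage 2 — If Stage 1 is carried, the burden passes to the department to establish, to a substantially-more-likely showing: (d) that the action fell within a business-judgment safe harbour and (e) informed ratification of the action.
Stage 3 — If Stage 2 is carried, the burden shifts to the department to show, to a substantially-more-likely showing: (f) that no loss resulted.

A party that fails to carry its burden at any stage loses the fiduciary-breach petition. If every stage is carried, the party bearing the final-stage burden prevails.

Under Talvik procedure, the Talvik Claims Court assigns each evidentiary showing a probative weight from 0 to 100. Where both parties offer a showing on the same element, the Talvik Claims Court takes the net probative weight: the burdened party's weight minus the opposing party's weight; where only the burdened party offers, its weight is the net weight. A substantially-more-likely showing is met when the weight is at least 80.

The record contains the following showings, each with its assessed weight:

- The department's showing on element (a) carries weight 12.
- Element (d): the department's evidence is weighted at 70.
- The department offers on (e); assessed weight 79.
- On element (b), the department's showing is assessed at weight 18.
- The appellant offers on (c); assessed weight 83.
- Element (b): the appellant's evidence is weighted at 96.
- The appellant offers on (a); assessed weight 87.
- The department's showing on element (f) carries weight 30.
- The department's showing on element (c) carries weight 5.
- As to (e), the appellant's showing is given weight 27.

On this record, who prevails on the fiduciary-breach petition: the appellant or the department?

department

Stage 1 — burden on appellant; standard: a substantially-more-likely showing (weight is at least 80).
    (a): 87 − 12 = 75 < 80 [not met]
    (b): 96 − 18 = 78 < 80 [not met]
    (c): 83 − 5 = 78 < 80 [not met]
  Stage 1 not carried; the appellant fails its burden.
So the department prevails.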